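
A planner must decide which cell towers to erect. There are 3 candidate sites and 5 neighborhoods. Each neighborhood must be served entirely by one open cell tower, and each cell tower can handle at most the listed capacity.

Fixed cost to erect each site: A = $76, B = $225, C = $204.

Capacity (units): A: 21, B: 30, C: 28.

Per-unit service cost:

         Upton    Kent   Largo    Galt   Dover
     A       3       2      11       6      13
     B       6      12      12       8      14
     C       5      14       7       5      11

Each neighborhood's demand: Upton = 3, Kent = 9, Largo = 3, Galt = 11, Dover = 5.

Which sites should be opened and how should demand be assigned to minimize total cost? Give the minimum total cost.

Open {A, C}: Upton→A 3·3=9, Kent→A 2·9=18, Largo→C 7·3=21, Galt→C 5·11=55, Dover→C 11·5=55.
Loads: A carries 12/21, C carries 19/28. Service 158; fixed 280; total 438.
Next best feasible plan costs 444.

Minimum total cost: 438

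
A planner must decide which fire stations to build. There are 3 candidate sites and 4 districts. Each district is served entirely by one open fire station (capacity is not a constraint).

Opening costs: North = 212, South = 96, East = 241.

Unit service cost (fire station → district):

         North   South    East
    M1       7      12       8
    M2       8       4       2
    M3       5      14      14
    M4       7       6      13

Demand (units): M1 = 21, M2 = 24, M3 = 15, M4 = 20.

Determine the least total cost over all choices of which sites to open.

Minimum total cost: 746

For any fixed open set, each district goes to its cheapest open site; total = fixed + service.
{North, South}: M1→North 7·21=147, M2→South 4·24=96, M3→North 5·15=75, M4→South 6·20=120. Service 438; fixed 308; total 746.
{North}: service 554 + fixed 212 = 766
{South}: service 678 + fixed 96 = 774
{North, South, East}: M1→North 7·21=147, M2→East 2·24=48, M3→North 5·15=75, M4→South 6·20=120. Service 390; fixed 549; total 939.
No other subset beats 746.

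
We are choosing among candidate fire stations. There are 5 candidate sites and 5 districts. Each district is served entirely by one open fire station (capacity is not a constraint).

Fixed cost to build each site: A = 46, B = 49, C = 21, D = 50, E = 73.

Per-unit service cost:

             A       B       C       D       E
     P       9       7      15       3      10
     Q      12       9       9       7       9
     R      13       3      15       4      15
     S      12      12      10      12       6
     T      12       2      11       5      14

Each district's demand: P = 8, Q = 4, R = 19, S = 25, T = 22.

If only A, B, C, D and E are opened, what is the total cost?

Total cost: 542

Each district is assigned to its cheapest site among the open ones.
{A, B, C, D, E}: P→D 3·8=24, Q→D 7·4=28, R→B 3·19=57, S→E 6·25=150, T→B 2·22=44. Service 303; fixed 239; total 542.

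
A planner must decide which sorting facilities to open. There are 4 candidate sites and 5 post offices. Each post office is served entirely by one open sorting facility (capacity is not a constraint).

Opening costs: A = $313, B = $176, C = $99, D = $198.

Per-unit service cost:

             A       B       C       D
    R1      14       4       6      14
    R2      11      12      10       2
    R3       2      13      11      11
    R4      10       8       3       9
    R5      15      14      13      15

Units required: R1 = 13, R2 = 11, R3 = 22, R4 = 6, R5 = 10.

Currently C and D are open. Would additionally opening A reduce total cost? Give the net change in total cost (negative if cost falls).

Current service cost with {C, D}: 490.
Adding A: each post office re-picks its cheapest; new service cost 292, saving 198.
Extra fixed cost: 313. Net change = 313 − 198 = 115.
(Totals: 787 → 902.)

No — net change +115 (cost rises by 115).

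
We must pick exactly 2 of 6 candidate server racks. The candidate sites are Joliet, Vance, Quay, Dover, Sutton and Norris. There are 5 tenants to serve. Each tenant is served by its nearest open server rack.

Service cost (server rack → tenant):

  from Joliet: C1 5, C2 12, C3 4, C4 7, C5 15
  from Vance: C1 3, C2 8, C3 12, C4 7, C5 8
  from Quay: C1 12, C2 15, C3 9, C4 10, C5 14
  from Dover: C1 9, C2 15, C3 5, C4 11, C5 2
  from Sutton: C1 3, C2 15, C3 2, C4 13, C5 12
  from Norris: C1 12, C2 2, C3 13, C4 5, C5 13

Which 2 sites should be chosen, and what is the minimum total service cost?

Choose Dover and Norris; total service cost 23.

With exactly 2 open, each tenant uses its cheapest among the chosen.
{Dover, Norris}: C1→Dover 9, C2→Norris 2, C3→Dover 5, C4→Norris 5, C5→Dover 2. Service cost 23.
{Sutton, Norris}: service cost 24
{Vance, Dover}: service cost 25
Among all 15 size-2 choices, {Dover, Norris} is lowest.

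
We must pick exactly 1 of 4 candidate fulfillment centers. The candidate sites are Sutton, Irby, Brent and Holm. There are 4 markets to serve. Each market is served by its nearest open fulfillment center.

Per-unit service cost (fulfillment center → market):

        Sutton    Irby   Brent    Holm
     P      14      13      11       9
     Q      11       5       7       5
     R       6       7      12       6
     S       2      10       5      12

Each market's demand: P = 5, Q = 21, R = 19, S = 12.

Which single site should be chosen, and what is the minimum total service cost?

Choose Holm only; total service cost 408.

With exactly 1 open, each market uses its cheapest among the chosen.
{Holm}: P→Holm 9·5=45, Q→Holm 5·21=105, R→Holm 6·19=114, S→Holm 12·12=144. Service cost 408.
{Irby}: service cost 423
{Sutton}: service cost 439
Among all 4 size-1 choices, {Holm} is lowest.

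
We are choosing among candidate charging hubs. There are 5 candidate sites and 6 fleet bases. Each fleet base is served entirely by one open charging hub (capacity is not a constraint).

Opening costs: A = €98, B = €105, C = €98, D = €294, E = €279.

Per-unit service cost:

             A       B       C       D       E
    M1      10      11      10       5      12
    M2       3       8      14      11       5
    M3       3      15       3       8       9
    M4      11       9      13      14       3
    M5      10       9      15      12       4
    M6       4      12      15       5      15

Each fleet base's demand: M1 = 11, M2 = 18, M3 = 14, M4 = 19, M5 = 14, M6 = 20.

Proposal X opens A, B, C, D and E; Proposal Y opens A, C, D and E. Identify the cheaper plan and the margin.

Proposal X: {A, B, C, D, E}: M1→D 5·11=55, M2→A 3·18=54, M3→A 3·14=42, M4→E 3·19=57, M5→E 4·14=56, M6→A 4·20=80. Service 344; fixed 874; total 1218.
Proposal Y: {A, C, D, E}: M1→D 5·11=55, M2→A 3·18=54, M3→A 3·14=42, M4→E 3·19=57, M5→E 4·14=56, M6→A 4·20=80. Service 344; fixed 769; total 1113.
Difference: |1218 − 1113| = 105.

Proposal Y is cheaper by 105.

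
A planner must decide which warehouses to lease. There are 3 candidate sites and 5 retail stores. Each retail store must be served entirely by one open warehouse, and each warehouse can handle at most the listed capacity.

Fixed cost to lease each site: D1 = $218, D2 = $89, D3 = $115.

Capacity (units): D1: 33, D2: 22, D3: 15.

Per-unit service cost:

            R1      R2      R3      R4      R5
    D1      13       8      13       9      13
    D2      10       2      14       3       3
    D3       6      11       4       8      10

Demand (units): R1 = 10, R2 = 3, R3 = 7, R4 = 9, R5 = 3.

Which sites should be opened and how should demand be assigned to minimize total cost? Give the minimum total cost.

Open {D2, D3}: R1→D2 10·10=100, R2→D2 2·3=6, R3→D3 4·7=28, R4→D2 3·9=27, R5→D3 10·3=30.
Loads: D2 carries 22/22, D3 carries 10/15. Service 191; fixed 204; total 395.
Next best feasible plan costs 401.

Minimum total cost: 395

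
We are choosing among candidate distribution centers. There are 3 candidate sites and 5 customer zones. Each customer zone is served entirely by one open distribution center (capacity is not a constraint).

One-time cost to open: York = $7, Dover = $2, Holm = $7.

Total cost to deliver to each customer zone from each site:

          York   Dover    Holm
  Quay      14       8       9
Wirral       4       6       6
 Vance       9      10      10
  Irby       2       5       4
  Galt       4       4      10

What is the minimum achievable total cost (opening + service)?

For any fixed open set, each customer zone goes to its cheapest open site; total = fixed + service.
{Dover}: Quay→Dover 8, Wirral→Dover 6, Vance→Dover 10, Irby→Dover 5, Galt→Dover 4. Service 33; fixed 2; total 35.
{York, Dover}: service 27 + fixed 9 = 36
{York}: service 33 + fixed 7 = 40
{York, Dover, Holm}: Quay→Dover 8, Wirral→York 4, Vance→York 9, Irby→York 2, Galt→York 4. Service 27; fixed 16; total 43.
No other subset beats 35.

Minimum total cost: 35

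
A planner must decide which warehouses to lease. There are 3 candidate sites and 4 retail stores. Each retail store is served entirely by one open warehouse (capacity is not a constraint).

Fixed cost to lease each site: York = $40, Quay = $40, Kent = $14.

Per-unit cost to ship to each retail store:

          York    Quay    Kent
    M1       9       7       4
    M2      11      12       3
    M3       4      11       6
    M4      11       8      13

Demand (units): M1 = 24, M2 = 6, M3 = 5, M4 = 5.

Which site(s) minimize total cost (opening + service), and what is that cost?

For any fixed open set, each retail store goes to its cheapest open site; total = fixed + service.
{Kent}: M1→Kent 4·24=96, M2→Kent 3·6=18, M3→Kent 6·5=30, M4→Kent 13·5=65. Service 209; fixed 14; total 223.
{Quay, Kent}: service 184 + fixed 54 = 238
{York, Kent}: service 189 + fixed 54 = 243
{York, Quay, Kent}: service 174 + fixed 94 = 268
No other subset beats 223.

Open Kent only; minimum total cost 223.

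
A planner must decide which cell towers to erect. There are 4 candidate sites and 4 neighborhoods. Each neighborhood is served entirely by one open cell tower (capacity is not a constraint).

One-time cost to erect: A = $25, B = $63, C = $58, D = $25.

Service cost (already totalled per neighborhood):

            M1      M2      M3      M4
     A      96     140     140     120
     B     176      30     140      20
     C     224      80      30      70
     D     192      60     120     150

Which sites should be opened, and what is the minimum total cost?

For any fixed open set, each neighborhood goes to its cheapest open site; total = fixed + service.
{A, B, C}: M1→A 96, M2→B 30, M3→C 30, M4→B 20. Service 176; fixed 146; total 322.
{A, B, C, D}: service 176 + fixed 171 = 347
{A, C}: service 276 + fixed 83 = 359
{A}: service 496 + fixed 25 = 521
No other subset beats 322.

Open A, B and C; minimum total cost 322.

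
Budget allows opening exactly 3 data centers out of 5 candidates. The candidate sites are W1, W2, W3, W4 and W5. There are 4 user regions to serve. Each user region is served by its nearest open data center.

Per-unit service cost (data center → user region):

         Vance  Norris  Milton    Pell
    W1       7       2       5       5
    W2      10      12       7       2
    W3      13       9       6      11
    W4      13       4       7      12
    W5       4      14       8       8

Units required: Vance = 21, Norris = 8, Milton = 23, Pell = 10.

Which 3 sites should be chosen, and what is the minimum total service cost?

With exactly 3 open, each user region uses its cheapest among the chosen.
{W1, W2, W5}: Vance→W5 4·21=84, Norris→W1 2·8=16, Milton→W1 5·23=115, Pell→W2 2·10=20. Service cost 235.
{W1, W3, W5}: service cost 265
{W1, W4, W5}: service cost 265
Among all 10 size-3 choices, {W1, W2, W5} is lowest.

Choose W1, W2 and W5; total service cost 235.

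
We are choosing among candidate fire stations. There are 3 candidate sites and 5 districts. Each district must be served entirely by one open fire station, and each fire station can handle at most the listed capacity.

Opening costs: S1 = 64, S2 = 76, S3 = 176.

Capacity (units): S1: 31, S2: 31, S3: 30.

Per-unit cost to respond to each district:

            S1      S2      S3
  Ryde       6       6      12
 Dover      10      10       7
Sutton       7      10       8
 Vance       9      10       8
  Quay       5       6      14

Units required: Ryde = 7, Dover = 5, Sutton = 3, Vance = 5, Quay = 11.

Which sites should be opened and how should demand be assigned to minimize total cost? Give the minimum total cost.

Minimum total cost: 277

Open {S1}: Ryde→S1 6·7=42, Dover→S1 10·5=50, Sutton→S1 7·3=21, Vance→S1 9·5=45, Quay→S1 5·11=55.
Loads: S1 carries 31/31. Service 213; fixed 64; total 277.
Next best feasible plan costs 314.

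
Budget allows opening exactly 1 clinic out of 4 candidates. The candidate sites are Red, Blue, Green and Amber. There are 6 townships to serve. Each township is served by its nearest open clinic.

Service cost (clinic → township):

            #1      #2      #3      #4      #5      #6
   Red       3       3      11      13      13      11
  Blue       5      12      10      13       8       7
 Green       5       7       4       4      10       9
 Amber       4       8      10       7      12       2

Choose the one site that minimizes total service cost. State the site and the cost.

Choose Green only; total service cost 39.

With exactly 1 open, each township uses its cheapest among the chosen.
{Green}: #1→Green 5, #2→Green 7, #3→Green 4, #4→Green 4, #5→Green 10, #6→Green 9. Service cost 39.
{Amber}: service cost 43
{Red}: service cost 54
Among all 4 size-1 choices, {Green} is lowest.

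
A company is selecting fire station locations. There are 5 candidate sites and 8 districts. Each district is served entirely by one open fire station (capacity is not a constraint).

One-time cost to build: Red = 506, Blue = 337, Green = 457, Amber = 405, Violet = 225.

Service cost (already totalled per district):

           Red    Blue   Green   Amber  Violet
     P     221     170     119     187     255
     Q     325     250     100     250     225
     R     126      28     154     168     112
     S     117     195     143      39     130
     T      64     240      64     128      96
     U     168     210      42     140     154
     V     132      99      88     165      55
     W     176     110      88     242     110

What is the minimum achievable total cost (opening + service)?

Minimum total cost: 1255

For any fixed open set, each district goes to its cheapest open site; total = fixed + service.
{Green}: P→Green 119, Q→Green 100, R→Green 154, S→Green 143, T→Green 64, U→Green 42, V→Green 88, W→Green 88. Service 798; fixed 457; total 1255.
{Violet}: service 1137 + fixed 225 = 1362
{Green, Violet}: P→Green 119, Q→Green 100, R→Violet 112, S→Violet 130, T→Green 64, U→Green 42, V→Violet 55, W→Green 88. Service 710; fixed 682; total 1392.
{Red, Blue, Green, Amber, Violet}: service 535 + fixed 1930 = 2465
No other subset beats 1255.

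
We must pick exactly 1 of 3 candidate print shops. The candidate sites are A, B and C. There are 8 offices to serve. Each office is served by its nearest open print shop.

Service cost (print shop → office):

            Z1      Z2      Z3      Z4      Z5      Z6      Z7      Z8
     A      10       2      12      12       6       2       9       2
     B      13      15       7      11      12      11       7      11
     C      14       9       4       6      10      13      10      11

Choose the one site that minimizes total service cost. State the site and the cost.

With exactly 1 open, each office uses its cheapest among the chosen.
{A}: Z1→A 10, Z2→A 2, Z3→A 12, Z4→A 12, Z5→A 6, Z6→A 2, Z7→A 9, Z8→A 2. Service cost 55.
{C}: service cost 77
{B}: service cost 87
Among all 3 size-1 choices, {A} is lowest.

Choose A only; total service cost 55.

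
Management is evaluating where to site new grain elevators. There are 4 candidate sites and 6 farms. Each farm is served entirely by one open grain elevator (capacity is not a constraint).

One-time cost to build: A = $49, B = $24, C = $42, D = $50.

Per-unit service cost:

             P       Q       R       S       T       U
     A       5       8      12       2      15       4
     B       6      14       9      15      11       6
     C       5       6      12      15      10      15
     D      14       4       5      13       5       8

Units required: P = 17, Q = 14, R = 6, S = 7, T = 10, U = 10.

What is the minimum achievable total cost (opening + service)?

For any fixed open set, each farm goes to its cheapest open site; total = fixed + service.
{A, D}: P→A 5·17=85, Q→D 4·14=56, R→D 5·6=30, S→A 2·7=14, T→D 5·10=50, U→A 4·10=40. Service 275; fixed 99; total 374.
{A, B, D}: service 275 + fixed 123 = 398
{A, C, D}: service 275 + fixed 141 = 416
{A, B, C, D}: P→A 5·17=85, Q→D 4·14=56, R→D 5·6=30, S→A 2·7=14, T→D 5·10=50, U→A 4·10=40. Service 275; fixed 165; total 440.
No other subset beats 374.

Minimum total cost: 374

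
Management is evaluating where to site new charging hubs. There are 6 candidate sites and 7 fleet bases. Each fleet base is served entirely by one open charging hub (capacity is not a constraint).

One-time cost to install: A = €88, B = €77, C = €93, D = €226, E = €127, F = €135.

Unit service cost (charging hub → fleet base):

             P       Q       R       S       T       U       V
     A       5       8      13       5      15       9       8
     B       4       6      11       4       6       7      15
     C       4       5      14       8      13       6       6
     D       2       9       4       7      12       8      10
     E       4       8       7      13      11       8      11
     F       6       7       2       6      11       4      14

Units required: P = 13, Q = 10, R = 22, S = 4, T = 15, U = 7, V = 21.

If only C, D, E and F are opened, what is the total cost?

Total cost: 1044

Each fleet base is assigned to its cheapest site among the open ones.
{C, D, E, F}: P→D 2·13=26, Q→C 5·10=50, R→F 2·22=44, S→F 6·4=24, T→E 11·15=165, U→F 4·7=28, V→C 6·21=126. Service 463; fixed 581; total 1044.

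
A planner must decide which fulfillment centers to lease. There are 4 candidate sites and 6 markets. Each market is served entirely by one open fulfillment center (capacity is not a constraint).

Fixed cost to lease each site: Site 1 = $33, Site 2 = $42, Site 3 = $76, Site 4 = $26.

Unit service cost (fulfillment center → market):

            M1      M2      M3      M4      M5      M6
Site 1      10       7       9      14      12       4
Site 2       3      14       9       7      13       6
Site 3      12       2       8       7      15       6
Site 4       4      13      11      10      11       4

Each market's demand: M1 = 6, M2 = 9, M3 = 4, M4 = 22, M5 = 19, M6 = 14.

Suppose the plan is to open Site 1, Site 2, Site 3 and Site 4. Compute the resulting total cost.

Each market is assigned to its cheapest site among the open ones.
{Site 1, Site 2, Site 3, Site 4}: M1→Site 2 3·6=18, M2→Site 3 2·9=18, M3→Site 3 8·4=32, M4→Site 2 7·22=154, M5→Site 4 11·19=209, M6→Site 1 4·14=56. Service 487; fixed 177; total 664.

Total cost: 664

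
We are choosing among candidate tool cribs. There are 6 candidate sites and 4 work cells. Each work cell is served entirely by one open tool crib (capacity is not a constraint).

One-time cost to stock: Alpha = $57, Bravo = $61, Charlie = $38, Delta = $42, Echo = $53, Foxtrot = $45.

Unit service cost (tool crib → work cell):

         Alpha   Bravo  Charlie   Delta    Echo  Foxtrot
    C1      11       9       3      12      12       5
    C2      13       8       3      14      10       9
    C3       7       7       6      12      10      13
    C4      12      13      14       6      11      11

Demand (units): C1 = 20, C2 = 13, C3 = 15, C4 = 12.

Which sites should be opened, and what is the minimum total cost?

Open Charlie and Delta; minimum total cost 341.

For any fixed open set, each work cell goes to its cheapest open site; total = fixed + service.
{Charlie, Delta}: C1→Charlie 3·20=60, C2→Charlie 3·13=39, C3→Charlie 6·15=90, C4→Delta 6·12=72. Service 261; fixed 80; total 341.
{Charlie, Delta, Foxtrot}: service 261 + fixed 125 = 386
{Charlie, Delta, Echo}: C1→Charlie 3·20=60, C2→Charlie 3·13=39, C3→Charlie 6·15=90, C4→Delta 6·12=72. Service 261; fixed 133; total 394.
{Alpha, Bravo, Charlie, Delta, Echo, Foxtrot}: service 261 + fixed 296 = 557
No other subset beats 341.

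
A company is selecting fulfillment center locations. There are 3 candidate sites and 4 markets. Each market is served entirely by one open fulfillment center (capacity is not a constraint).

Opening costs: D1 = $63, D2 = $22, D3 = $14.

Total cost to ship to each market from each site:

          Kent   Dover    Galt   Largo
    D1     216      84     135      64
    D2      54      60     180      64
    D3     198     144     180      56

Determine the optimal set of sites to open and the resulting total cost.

For any fixed open set, each market goes to its cheapest open site; total = fixed + service.
{D2}: Kent→D2 54, Dover→D2 60, Galt→D2 180, Largo→D2 64. Service 358; fixed 22; total 380.
{D2, D3}: Kent→D2 54, Dover→D2 60, Galt→D2 180, Largo→D3 56. Service 350; fixed 36; total 386.
{D1, D2}: service 313 + fixed 85 = 398
{D1, D2, D3}: Kent→D2 54, Dover→D2 60, Galt→D1 135, Largo→D3 56. Service 305; fixed 99; total 404.
(All 7 nonempty subsets were checked; D2 only is lowest.)

Open D2 only; minimum total cost 380.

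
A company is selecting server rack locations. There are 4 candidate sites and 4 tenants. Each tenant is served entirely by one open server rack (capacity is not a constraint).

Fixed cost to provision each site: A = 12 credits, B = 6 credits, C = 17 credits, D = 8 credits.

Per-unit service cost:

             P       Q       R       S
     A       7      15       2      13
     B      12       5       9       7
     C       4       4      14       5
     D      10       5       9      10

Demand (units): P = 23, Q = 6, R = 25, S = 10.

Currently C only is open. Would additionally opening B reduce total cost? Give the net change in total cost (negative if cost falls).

Yes — net change −119 (cost falls by 119).

Current service cost with {C}: 516.
Adding B: each tenant re-picks its cheapest; new service cost 391, saving 125.
Extra fixed cost: 6. Net change = 6 − 125 = -119.
(Totals: 533 → 414.)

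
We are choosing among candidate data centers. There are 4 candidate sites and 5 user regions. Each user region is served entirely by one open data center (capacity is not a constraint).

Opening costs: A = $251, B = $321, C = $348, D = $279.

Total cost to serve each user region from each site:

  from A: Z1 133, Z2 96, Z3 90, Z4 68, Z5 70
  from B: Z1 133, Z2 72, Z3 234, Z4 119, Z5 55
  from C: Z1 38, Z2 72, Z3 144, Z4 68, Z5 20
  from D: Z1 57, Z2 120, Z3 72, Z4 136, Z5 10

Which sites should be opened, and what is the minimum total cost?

Open D only; minimum total cost 674.

For any fixed open set, each user region goes to its cheapest open site; total = fixed + service.
{D}: Z1→D 57, Z2→D 120, Z3→D 72, Z4→D 136, Z5→D 10. Service 395; fixed 279; total 674.
{C}: service 342 + fixed 348 = 690
{A}: service 457 + fixed 251 = 708
{A, B, C, D}: Z1→C 38, Z2→B 72, Z3→D 72, Z4→A 68, Z5→D 10. Service 260; fixed 1199; total 1459.
No other subset beats 674.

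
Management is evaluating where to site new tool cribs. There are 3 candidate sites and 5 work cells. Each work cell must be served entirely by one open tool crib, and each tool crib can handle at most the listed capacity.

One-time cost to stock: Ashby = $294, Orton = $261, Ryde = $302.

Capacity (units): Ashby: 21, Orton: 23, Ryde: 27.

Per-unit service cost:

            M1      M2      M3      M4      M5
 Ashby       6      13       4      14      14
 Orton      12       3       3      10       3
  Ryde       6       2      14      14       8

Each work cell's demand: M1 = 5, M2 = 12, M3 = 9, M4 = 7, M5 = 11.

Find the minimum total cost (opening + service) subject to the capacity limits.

Minimum total cost: 775

Open {Orton, Ryde}: M1→Ryde 6·5=30, M2→Ryde 2·12=24, M3→Orton 3·9=27, M4→Ryde 14·7=98, M5→Orton 3·11=33.
Loads: Orton carries 20/23, Ryde carries 24/27. Service 212; fixed 563; total 775.
Next best feasible plan costs 788.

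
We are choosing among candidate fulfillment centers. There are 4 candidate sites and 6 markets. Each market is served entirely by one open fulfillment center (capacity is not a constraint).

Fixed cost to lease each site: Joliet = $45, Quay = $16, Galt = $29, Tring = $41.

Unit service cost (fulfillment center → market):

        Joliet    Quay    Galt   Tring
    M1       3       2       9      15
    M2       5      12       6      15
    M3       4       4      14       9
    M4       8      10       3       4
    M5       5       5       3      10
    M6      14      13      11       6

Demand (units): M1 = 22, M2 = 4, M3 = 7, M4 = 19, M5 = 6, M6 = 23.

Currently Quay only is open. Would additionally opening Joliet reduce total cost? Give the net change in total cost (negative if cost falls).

Yes — net change −21 (cost falls by 21).

Current service cost with {Quay}: 639.
Adding Joliet: each market re-picks its cheapest; new service cost 573, saving 66.
Extra fixed cost: 45. Net change = 45 − 66 = -21.
(Totals: 655 → 634.)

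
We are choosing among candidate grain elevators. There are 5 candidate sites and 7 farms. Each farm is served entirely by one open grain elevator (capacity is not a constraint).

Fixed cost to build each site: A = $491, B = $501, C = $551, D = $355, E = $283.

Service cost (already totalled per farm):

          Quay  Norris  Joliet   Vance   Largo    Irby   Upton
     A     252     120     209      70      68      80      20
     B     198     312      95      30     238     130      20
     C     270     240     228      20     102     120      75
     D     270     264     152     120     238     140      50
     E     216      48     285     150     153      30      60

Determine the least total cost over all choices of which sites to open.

Minimum total cost: 1225

For any fixed open set, each farm goes to its cheapest open site; total = fixed + service.
{E}: Quay→E 216, Norris→E 48, Joliet→E 285, Vance→E 150, Largo→E 153, Irby→E 30, Upton→E 60. Service 942; fixed 283; total 1225.
{A}: service 819 + fixed 491 = 1310
{B, E}: Quay→B 198, Norris→E 48, Joliet→B 95, Vance→B 30, Largo→E 153, Irby→E 30, Upton→B 20. Service 574; fixed 784; total 1358.
{A, B, C, D, E}: service 479 + fixed 2181 = 2660
No other subset beats 1225.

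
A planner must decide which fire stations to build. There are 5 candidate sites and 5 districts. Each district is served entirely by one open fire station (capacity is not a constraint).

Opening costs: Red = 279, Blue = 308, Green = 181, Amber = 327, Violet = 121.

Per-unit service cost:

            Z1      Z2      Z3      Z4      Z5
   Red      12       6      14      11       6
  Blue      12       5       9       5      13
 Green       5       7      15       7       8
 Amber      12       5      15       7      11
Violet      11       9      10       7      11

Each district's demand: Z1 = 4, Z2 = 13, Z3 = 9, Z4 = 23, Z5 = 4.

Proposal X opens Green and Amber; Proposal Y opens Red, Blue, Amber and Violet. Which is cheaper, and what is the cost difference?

Proposal X is cheaper by 443.

Proposal X: {Green, Amber}: Z1→Green 5·4=20, Z2→Amber 5·13=65, Z3→Green 15·9=135, Z4→Green 7·23=161, Z5→Green 8·4=32. Service 413; fixed 508; total 921.
Proposal Y: {Red, Blue, Amber, Violet}: Z1→Violet 11·4=44, Z2→Blue 5·13=65, Z3→Blue 9·9=81, Z4→Blue 5·23=115, Z5→Red 6·4=24. Service 329; fixed 1035; total 1364.
Difference: |921 − 1364| = 443.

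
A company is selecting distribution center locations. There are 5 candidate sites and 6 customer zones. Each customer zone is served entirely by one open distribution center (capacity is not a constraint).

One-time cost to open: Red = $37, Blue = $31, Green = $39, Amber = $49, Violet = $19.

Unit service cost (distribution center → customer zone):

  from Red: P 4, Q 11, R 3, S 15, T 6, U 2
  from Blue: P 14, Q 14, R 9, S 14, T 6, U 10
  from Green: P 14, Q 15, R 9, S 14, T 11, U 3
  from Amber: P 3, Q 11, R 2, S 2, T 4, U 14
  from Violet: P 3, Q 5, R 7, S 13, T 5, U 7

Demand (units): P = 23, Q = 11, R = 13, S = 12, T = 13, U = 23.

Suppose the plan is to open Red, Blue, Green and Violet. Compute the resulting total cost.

Each customer zone is assigned to its cheapest site among the open ones.
{Red, Blue, Green, Violet}: P→Violet 3·23=69, Q→Violet 5·11=55, R→Red 3·13=39, S→Violet 13·12=156, T→Violet 5·13=65, U→Red 2·23=46. Service 430; fixed 126; total 556.

Total cost: 556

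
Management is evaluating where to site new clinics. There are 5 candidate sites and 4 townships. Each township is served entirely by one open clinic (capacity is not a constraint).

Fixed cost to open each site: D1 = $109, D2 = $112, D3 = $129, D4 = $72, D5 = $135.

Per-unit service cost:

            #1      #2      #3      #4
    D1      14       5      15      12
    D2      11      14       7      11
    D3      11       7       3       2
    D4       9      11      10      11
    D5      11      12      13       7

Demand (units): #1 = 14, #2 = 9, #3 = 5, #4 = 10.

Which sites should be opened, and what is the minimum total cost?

Open D3 only; minimum total cost 381.

For any fixed open set, each township goes to its cheapest open site; total = fixed + service.
{D3}: #1→D3 11·14=154, #2→D3 7·9=63, #3→D3 3·5=15, #4→D3 2·10=20. Service 252; fixed 129; total 381.
{D3, D4}: service 224 + fixed 201 = 425
{D4}: service 385 + fixed 72 = 457
{D1, D2, D3, D4, D5}: service 206 + fixed 557 = 763
No other subset beats 381.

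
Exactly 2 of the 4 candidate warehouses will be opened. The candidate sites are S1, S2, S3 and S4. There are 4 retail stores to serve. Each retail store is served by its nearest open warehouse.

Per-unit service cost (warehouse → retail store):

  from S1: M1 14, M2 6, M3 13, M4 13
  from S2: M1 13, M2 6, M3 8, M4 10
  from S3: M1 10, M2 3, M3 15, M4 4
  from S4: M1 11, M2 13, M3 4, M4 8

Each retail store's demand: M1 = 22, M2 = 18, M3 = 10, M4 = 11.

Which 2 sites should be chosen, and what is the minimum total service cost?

With exactly 2 open, each retail store uses its cheapest among the chosen.
{S3, S4}: M1→S3 10·22=220, M2→S3 3·18=54, M3→S4 4·10=40, M4→S3 4·11=44. Service cost 358.
{S2, S3}: service cost 398
{S1, S3}: service cost 448
Among all 6 size-2 choices, {S3, S4} is lowest.

Choose S3 and S4; total service cost 358.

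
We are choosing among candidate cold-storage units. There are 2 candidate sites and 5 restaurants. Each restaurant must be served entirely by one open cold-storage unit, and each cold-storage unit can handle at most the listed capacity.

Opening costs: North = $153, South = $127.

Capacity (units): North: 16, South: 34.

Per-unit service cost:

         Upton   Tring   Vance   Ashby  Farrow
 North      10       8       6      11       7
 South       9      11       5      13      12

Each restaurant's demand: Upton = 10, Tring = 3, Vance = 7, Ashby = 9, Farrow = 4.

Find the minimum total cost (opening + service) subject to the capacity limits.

Open {South}: Upton→South 9·10=90, Tring→South 11·3=33, Vance→South 5·7=35, Ashby→South 13·9=117, Farrow→South 12·4=48.
Loads: South carries 33/34. Service 323; fixed 127; total 450.
Next best feasible plan costs 556.

Minimum total cost: 450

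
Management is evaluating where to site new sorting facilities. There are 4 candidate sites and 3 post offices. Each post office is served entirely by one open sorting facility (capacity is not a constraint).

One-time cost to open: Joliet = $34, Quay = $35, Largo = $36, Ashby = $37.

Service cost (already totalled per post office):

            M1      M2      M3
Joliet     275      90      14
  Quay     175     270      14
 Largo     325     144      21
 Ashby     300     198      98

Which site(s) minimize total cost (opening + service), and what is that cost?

Open Joliet and Quay; minimum total cost 348.

For any fixed open set, each post office goes to its cheapest open site; total = fixed + service.
{Joliet, Quay}: M1→Quay 175, M2→Joliet 90, M3→Joliet 14. Service 279; fixed 69; total 348.
{Joliet, Quay, Largo}: M1→Quay 175, M2→Joliet 90, M3→Joliet 14. Service 279; fixed 105; total 384.
{Joliet, Quay, Ashby}: service 279 + fixed 106 = 385
{Joliet, Quay, Largo, Ashby}: service 279 + fixed 142 = 421
(All 15 nonempty subsets were checked; Joliet and Quay is lowest.)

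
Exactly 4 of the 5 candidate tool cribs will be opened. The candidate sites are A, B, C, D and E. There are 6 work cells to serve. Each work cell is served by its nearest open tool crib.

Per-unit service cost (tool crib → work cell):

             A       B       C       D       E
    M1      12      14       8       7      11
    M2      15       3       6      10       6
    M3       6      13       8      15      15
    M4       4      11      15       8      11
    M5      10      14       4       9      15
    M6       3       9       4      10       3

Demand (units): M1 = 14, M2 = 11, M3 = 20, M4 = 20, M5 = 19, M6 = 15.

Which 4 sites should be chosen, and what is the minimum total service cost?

With exactly 4 open, each work cell uses its cheapest among the chosen.
{A, B, C, D}: M1→D 7·14=98, M2→B 3·11=33, M3→A 6·20=120, M4→A 4·20=80, M5→C 4·19=76, M6→A 3·15=45. Service cost 452.
{A, B, C, E}: service cost 466
{A, C, D, E}: service cost 485
Among all 5 size-4 choices, {A, B, C, D} is lowest.

Choose A, B, C and D; total service cost 452.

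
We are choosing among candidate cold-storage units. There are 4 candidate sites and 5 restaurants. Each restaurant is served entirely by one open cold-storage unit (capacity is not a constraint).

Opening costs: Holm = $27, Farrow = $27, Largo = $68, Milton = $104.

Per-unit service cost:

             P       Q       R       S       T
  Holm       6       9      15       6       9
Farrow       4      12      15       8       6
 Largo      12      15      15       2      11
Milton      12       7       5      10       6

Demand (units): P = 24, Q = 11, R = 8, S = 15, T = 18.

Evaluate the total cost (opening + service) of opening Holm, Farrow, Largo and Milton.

Total cost: 577

Each restaurant is assigned to its cheapest site among the open ones.
{Holm, Farrow, Largo, Milton}: P→Farrow 4·24=96, Q→Milton 7·11=77, R→Milton 5·8=40, S→Largo 2·15=30, T→Farrow 6·18=108. Service 351; fixed 226; total 577.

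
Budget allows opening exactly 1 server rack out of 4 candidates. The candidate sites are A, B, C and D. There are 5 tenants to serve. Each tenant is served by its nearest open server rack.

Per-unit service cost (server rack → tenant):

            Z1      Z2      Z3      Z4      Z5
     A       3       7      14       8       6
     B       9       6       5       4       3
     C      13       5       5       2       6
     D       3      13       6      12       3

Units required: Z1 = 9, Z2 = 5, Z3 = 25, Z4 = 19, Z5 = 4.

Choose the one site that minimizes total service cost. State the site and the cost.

Choose B only; total service cost 324.

With exactly 1 open, each tenant uses its cheapest among the chosen.
{B}: Z1→B 9·9=81, Z2→B 6·5=30, Z3→B 5·25=125, Z4→B 4·19=76, Z5→B 3·4=12. Service cost 324.
{C}: service cost 329
{D}: service cost 482
Among all 4 size-1 choices, {B} is lowest.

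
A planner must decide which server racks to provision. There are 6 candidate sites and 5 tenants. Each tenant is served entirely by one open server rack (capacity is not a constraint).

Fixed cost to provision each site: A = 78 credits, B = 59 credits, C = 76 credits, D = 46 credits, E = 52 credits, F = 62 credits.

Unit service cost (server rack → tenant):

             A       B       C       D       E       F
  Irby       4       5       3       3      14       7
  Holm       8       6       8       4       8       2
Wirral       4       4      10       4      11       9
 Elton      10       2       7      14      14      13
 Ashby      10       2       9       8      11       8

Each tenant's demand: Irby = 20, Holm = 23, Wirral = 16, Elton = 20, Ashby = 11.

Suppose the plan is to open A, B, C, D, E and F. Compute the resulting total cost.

Total cost: 605

Each tenant is assigned to its cheapest site among the open ones.
{A, B, C, D, E, F}: Irby→C 3·20=60, Holm→F 2·23=46, Wirral→A 4·16=64, Elton→B 2·20=40, Ashby→B 2·11=22. Service 232; fixed 373; total 605.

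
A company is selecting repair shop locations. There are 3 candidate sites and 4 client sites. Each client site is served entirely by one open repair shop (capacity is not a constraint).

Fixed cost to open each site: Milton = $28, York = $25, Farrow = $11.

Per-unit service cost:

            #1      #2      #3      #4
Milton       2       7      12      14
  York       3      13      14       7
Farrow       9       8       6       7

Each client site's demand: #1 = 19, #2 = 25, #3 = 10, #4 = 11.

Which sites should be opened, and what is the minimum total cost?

For any fixed open set, each client site goes to its cheapest open site; total = fixed + service.
{Milton, Farrow}: #1→Milton 2·19=38, #2→Milton 7·25=175, #3→Farrow 6·10=60, #4→Farrow 7·11=77. Service 350; fixed 39; total 389.
{Milton, York, Farrow}: service 350 + fixed 64 = 414
{York, Farrow}: service 394 + fixed 36 = 430
{Farrow}: service 508 + fixed 11 = 519
(All 7 nonempty subsets were checked; Milton and Farrow is lowest.)

Open Milton and Farrow; minimum total cost 389.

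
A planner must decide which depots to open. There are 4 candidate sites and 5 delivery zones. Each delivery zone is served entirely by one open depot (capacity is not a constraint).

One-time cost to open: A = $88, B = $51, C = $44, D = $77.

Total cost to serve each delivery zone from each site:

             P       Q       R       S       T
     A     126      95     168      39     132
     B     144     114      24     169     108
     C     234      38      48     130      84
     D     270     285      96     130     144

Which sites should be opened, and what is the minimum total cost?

For any fixed open set, each delivery zone goes to its cheapest open site; total = fixed + service.
{A, C}: P→A 126, Q→C 38, R→C 48, S→A 39, T→C 84. Service 335; fixed 132; total 467.
{A, B, C}: P→A 126, Q→C 38, R→B 24, S→A 39, T→C 84. Service 311; fixed 183; total 494.
{B, C}: P→B 144, Q→C 38, R→B 24, S→C 130, T→C 84. Service 420; fixed 95; total 515.
{A, B, C, D}: service 311 + fixed 260 = 571
No other subset beats 467.

Open A and C; minimum total cost 467.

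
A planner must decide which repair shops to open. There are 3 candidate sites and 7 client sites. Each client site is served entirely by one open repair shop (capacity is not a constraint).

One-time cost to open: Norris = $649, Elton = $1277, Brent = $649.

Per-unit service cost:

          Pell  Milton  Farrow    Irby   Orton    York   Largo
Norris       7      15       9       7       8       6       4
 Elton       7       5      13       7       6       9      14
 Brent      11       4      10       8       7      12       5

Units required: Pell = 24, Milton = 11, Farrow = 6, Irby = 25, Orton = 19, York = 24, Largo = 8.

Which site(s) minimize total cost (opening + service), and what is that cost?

Open Norris only; minimum total cost 1539.

For any fixed open set, each client site goes to its cheapest open site; total = fixed + service.
{Norris}: Pell→Norris 7·24=168, Milton→Norris 15·11=165, Farrow→Norris 9·6=54, Irby→Norris 7·25=175, Orton→Norris 8·19=152, York→Norris 6·24=144, Largo→Norris 4·8=32. Service 890; fixed 649; total 1539.
{Brent}: Pell→Brent 11·24=264, Milton→Brent 4·11=44, Farrow→Brent 10·6=60, Irby→Brent 8·25=200, Orton→Brent 7·19=133, York→Brent 12·24=288, Largo→Brent 5·8=40. Service 1029; fixed 649; total 1678.
{Norris, Brent}: Pell→Norris 7·24=168, Milton→Brent 4·11=44, Farrow→Norris 9·6=54, Irby→Norris 7·25=175, Orton→Brent 7·19=133, York→Norris 6·24=144, Largo→Norris 4·8=32. Service 750; fixed 1298; total 2048.
{Norris, Elton, Brent}: service 731 + fixed 2575 = 3306
No other subset beats 1539.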